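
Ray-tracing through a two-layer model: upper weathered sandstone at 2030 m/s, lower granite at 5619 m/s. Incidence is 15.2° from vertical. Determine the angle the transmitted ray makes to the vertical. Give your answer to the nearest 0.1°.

46.5°

sin θ₁/V₁ = sin θ₂/V₂ ⇒ sin θ₂ = 5619·sin 15.2°/2030 = 5619·0.2622/2030 = 0.7257.
θ₂ = arcsin 0.7257 = 46.53° from the normal.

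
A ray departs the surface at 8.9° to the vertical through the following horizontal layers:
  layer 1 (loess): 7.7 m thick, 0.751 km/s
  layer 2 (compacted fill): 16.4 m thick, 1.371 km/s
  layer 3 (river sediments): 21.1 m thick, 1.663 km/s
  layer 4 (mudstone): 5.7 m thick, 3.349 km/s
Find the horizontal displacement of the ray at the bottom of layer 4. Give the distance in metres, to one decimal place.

Ray parameter p = sin 8.9° / 0.751 km/s = 2.0601e-01 s/km.
Layer 1: θ = 8.90°; offset = 7.7·tan 8.90° = 1.206 m.
Layer 2: sin θ = p·1.371 = 0.2824 → θ = 16.41°; offset = 16.4·tan 16.41° = 4.829 m.
Layer 3: sin θ = p·1.663 = 0.3426 → θ = 20.03°; offset = 21.1·tan 20.03° = 7.694 m.
Layer 4: sin θ = p·3.349 = 0.6899 → θ = 43.62°; offset = 5.7·tan 43.62° = 5.432 m.
Total horizontal offset = 19.161 m.

19.2 m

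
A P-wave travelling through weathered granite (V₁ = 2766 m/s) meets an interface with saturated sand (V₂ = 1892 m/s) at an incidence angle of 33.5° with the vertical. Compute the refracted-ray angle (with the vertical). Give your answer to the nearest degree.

22°

sin θ₁/V₁ = sin θ₂/V₂ ⇒ sin θ₂ = 1892·sin 33.5°/2766 = 1892·0.5519/2766 = 0.3775.
θ₂ = arcsin 0.3775 = 22.18° from the normal.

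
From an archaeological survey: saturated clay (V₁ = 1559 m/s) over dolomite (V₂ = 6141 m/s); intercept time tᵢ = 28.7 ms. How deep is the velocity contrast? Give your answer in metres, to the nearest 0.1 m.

h = tᵢ·V₁·V₂ / (2·√(V₂²−V₁²)).
√(V₂²−V₁²) = √(6141² − 1559²) = 5939.8 m/s.
h = 0.0287 s × 1559 × 6141 / (2 × 5939.8) = 23.13 m.

23.1 m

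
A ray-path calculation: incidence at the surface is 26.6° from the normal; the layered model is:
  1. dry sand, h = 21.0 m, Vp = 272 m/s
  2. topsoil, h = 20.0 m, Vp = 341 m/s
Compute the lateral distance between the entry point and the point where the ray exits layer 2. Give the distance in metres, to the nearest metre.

Ray parameter p = sin 26.6° / 272 m/s = 1.6462e-03 s/m.
Layer 1: θ = 26.60°; offset = 21.0·tan 26.60° = 10.516 m.
Layer 2: sin θ = p·341 = 0.5613 → θ = 34.15°; offset = 20.0·tan 34.15° = 13.566 m.
Summing the layer offsets gives 24.082 m.

24 m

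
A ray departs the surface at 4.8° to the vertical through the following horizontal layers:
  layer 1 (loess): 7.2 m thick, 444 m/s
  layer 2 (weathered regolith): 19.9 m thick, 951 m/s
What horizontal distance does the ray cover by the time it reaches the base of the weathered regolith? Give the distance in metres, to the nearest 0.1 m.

Ray parameter p = sin 4.8° / 444 m/s = 1.8846e-04 s/m.
Layer 1: θ = 4.80°; offset = 7.2·tan 4.80° = 0.605 m.
Layer 2: sin θ = p·951 = 0.1792 → θ = 10.32°; offset = 19.9·tan 10.32° = 3.625 m.
Summing the layer offsets gives 4.230 m.

4.2 m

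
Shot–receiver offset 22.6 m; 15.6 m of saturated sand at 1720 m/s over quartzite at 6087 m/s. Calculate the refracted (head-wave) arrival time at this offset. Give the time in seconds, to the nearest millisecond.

t = x/V₂ + 2h·√(V₂²−V₁²)/(V₁V₂).
√(V₂²−V₁²) = √(6087²−1720²) = 5838.9 m/s; delay term = 2·15.6·5838.9/(1720·6087) = 0.01740 s.
t = 22.6/6087 + 0.01740 = 0.02111 s.

0.021 s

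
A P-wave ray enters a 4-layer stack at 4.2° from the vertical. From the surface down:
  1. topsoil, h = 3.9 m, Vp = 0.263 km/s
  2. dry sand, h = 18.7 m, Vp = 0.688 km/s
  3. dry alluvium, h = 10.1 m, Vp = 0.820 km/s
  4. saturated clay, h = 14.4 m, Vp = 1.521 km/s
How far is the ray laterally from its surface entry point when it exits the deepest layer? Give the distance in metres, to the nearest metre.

Apply Snell's law at each interface; in layer i the horizontal offset is hᵢ·tan θᵢ.
Layer 1: θ = 4.20°; offset = 3.9·tan 4.20° = 0.286 m.
Layer 2: sin θ = 0.688·sin 4.2°/0.263 = 0.1916, θ = 11.05°; offset = 18.7·tan 11.05° = 3.650 m.
Layer 3: sin θ = 0.820·sin 4.2°/0.263 = 0.2283, θ = 13.20°; offset = 10.1·tan 13.20° = 2.369 m.
Layer 4: sin θ = 1.521·sin 4.2°/0.263 = 0.4236, θ = 25.06°; offset = 14.4·tan 25.06° = 6.733 m.
Σ offsets = 13.039 m.

13 m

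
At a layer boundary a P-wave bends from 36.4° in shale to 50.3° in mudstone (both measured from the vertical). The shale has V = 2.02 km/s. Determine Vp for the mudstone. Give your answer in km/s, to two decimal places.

2.62 km/s

sin 36.4° = 0.5934; sin 50.3° = 0.7694.
V₂ = V₁·(sin θ₂/sin θ₁) = 2.02·(0.7694/0.5934) = 2.62 km/s.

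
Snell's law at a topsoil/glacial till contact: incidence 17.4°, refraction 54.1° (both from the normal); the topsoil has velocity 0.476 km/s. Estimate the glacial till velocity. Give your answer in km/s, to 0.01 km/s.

1.29 km/s

Snell's law: sin 17.4°/V₁ = sin 54.1°/V₂.
V₂ = V₁·sin 54.1°/sin 17.4° = 0.476 × 2.7088 = 1.29 km/s.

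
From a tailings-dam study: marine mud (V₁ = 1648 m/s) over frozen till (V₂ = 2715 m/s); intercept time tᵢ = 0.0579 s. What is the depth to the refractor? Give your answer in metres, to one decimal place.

θ_c = arcsin(1648/2715) = 37.37°; cos θ_c = 0.7947.
tᵢ = 2h cos θ_c/V₁ ⇒ h = tᵢ·V₁/(2 cos θ_c) = 0.0579·1648/(2·0.7947) = 60.03 m.

60.0 m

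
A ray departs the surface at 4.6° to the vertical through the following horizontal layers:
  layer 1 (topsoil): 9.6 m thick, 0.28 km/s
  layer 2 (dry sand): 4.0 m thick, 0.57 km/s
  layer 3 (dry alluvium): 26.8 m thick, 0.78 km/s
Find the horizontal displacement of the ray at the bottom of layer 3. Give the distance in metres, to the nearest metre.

8 m

Apply Snell's law at each interface; in layer i the horizontal offset is hᵢ·tan θᵢ.
Layer 1: θ = 4.60°; offset = 9.6·tan 4.60° = 0.772 m.
Layer 2: sin θ = 0.57·sin 4.6°/0.28 = 0.1633, θ = 9.40°; offset = 4.0·tan 9.40° = 0.662 m.
Layer 3: sin θ = 0.78·sin 4.6°/0.28 = 0.2234, θ = 12.91°; offset = 26.8·tan 12.91° = 6.143 m.
Summing the layer offsets gives 7.577 m.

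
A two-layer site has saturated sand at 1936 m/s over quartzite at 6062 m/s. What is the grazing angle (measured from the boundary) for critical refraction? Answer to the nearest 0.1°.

At critical incidence the refracted ray runs along the interface (θ₂ = 90°), so sin θ_c = V₁/V₂.
θ_c = arcsin(1936/6062) = arcsin 0.3194 = 18.62°.
Measured from the interface: 90° − 18.62° = 71.38°.

71.4°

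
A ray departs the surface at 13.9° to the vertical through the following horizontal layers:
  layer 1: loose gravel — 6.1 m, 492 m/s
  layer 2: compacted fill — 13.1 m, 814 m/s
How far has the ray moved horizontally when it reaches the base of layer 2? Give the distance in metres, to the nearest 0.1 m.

Apply Snell's law at each interface; in layer i the horizontal offset is hᵢ·tan θᵢ.
Layer 1: θ = 13.90°; offset = 6.1·tan 13.90° = 1.510 m.
Layer 2: sin θ = 814·sin 13.9°/492 = 0.3975, θ = 23.42°; offset = 13.1·tan 23.42° = 5.674 m.
Summing the layer offsets gives 7.184 m.

7.2 m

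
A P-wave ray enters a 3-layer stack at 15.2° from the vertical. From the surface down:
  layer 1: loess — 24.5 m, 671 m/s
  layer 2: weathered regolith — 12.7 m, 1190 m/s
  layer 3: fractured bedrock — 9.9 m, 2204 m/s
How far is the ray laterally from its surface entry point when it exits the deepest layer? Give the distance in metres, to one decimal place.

Apply Snell's law at each interface; in layer i the horizontal offset is hᵢ·tan θᵢ.
Layer 1: θ = 15.20°; offset = 24.5·tan 15.20° = 6.657 m.
Layer 2: sin θ = 1190·sin 15.2°/671 = 0.4650, θ = 27.71°; offset = 12.7·tan 27.71° = 6.670 m.
Layer 3: sin θ = 2204·sin 15.2°/671 = 0.8612, θ = 59.45°; offset = 9.9·tan 59.45° = 16.774 m.
Summing the layer offsets gives 30.101 m.

30.1 m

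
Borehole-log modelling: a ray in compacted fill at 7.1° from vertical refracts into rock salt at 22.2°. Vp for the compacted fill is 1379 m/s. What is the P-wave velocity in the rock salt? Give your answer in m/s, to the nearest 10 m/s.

sin 7.1° = 0.1236; sin 22.2° = 0.3778.
V₂ = V₁·(sin θ₂/sin θ₁) = 1379·(0.3778/0.1236) = 4215.50 m/s.

4220 m/s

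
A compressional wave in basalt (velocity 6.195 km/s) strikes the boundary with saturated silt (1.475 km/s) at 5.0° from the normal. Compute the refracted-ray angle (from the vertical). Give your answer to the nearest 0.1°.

1.2°

Snell's law: sin θ₂ = (V₂/V₁)·sin θ₁ = (1.475/6.195)·sin 5.0° = 0.0208.
θ₂ = arcsin 0.0208 = 1.19° from the normal.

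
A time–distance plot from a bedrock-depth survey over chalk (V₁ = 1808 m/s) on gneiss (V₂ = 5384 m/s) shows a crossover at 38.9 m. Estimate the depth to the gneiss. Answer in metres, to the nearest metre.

h = (x_cross/2)·√((V₂−V₁)/(V₂+V₁)).
(V₂−V₁)/(V₂+V₁) = (5384−1808)/(5384+1808) = 0.4972; √ = 0.7051.
h = (38.9/2)·0.7051 = 13.71 m.

14 m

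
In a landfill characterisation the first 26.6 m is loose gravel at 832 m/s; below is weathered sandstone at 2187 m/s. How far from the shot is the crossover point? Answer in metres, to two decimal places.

θ_c = arcsin(832/2187) = 22.36°, so cos θ_c = 0.9248 and tᵢ = 2h cos θ_c/V₁ = 0.0591 s.
At crossover x/V₁ = x/V₂ + tᵢ ⇒ x = tᵢ/(1/V₁ − 1/V₂) = 0.05913/(1.2019e-03 − 4.5725e-04) = 79.41 m.

79.41 m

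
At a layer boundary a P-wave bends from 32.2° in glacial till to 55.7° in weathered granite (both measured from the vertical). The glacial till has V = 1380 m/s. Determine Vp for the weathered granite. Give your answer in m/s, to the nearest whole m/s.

Snell's law: sin 32.2°/V₁ = sin 55.7°/V₂.
V₂ = V₁·sin 55.7°/sin 32.2° = 1380 × 1.5503 = 2139.36 m/s.

2139 m/s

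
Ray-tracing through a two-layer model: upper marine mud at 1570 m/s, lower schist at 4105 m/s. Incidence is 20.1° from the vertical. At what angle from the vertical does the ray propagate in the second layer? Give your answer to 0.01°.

63.97°

Snell's law: sin θ₂ = (V₂/V₁)·sin θ₁ = (4105/1570)·sin 20.1° = 0.8985.
θ₂ = arcsin 0.8985 = 63.97° from the normal.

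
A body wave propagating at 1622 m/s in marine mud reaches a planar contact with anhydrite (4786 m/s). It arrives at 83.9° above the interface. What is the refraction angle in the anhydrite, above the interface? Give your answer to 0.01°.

Convert to the normal: θ₁ = 90° − 83.9° = 6.1°.
sin θ₁/V₁ = sin θ₂/V₂ ⇒ sin θ₂ = 4786·sin 6.1°/1622 = 4786·0.1063/1622 = 0.3136.
θ₂ = arcsin 0.3136 = 18.27° from the normal.
From the interface: 90° − 18.27° = 71.73°.

71.73°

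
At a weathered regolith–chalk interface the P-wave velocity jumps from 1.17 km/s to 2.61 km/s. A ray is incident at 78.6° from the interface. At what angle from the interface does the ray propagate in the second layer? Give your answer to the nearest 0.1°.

Convert to the normal: θ₁ = 90° − 78.6° = 11.4°.
sin θ₁/V₁ = sin θ₂/V₂ ⇒ sin θ₂ = 2.61·sin 11.4°/1.17 = 2.61·0.1977/1.17 = 0.4409.
θ₂ = arcsin 0.4409 = 26.16° from the normal.
From the interface: 90° − 26.16° = 63.84°.

63.8°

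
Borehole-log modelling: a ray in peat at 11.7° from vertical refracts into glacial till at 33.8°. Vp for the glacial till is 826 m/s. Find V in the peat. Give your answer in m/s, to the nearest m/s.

301 m/s

sin 11.7° = 0.2028; sin 33.8° = 0.5563.
V₁ = V₂·(sin θ₁/sin θ₂) = 826·(0.2028/0.5563) = 301.10 m/s.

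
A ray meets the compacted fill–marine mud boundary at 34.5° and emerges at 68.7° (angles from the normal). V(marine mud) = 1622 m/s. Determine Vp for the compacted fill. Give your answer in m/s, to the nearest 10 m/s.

990 m/s

sin 34.5° = 0.5664; sin 68.7° = 0.9317.
V₁ = V₂·(sin θ₁/sin θ₂) = 1622·(0.5664/0.9317) = 986.07 m/s.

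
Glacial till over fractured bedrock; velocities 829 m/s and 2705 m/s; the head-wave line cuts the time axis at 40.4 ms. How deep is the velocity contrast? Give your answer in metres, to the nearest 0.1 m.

17.6 m

h = tᵢ·V₁·V₂ / (2·√(V₂²−V₁²)).
√(V₂²−V₁²) = √(2705² − 829²) = 2574.8 m/s.
h = 0.0404 s × 829 × 2705 / (2 × 2574.8) = 17.59 m.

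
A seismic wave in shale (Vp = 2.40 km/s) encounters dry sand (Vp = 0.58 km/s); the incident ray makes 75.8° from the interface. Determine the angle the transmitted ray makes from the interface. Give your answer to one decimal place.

Angle from the normal: 90° − 75.8° = 14.2°.
sin θ₁/V₁ = sin θ₂/V₂ ⇒ sin θ₂ = 0.58·sin 14.2°/2.40 = 0.58·0.2453/2.40 = 0.0593.
θ₂ = sin⁻¹(0.0593) = 3.40° (from vertical).
From the interface: 90° − 3.40° = 86.60°.

86.6°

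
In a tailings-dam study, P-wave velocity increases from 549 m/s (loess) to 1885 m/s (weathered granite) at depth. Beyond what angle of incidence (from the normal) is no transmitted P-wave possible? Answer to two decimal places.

16.93°

Critical incidence: sin θ_c = V₁/V₂ = 549/1885 = 0.2912.
θ_c = arcsin 0.2912 = 16.93°.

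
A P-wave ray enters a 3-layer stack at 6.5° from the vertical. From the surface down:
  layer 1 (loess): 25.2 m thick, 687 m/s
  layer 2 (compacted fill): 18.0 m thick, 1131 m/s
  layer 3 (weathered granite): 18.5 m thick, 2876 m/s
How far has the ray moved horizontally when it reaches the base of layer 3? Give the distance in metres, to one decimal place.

p = sin θ₁/V₁ = sin 6.5°/687 = 1.6478e-04 s/m is conserved through the stack.
Layer 1: θ = 6.50°; offset = 25.2·tan 6.50° = 2.871 m.
Layer 2: sin θ = p·1131 = 0.1864 → θ = 10.74°; offset = 18.0·tan 10.74° = 3.414 m.
Layer 3: sin θ = p·2876 = 0.4739 → θ = 28.29°; offset = 18.5·tan 28.29° = 9.956 m.
Total horizontal offset = 16.242 m.

16.2 m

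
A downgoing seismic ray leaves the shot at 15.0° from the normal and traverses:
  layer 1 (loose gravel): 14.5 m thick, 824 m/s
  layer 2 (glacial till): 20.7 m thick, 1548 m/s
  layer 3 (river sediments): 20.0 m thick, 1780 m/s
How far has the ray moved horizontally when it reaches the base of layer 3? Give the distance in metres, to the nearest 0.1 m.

Apply Snell's law at each interface; in layer i the horizontal offset is hᵢ·tan θᵢ.
Layer 1: θ = 15.00°; offset = 14.5·tan 15.00° = 3.885 m.
Layer 2: sin θ = 1548·sin 15.0°/824 = 0.4862, θ = 29.09°; offset = 20.7·tan 29.09° = 11.518 m.
Layer 3: sin θ = 1780·sin 15.0°/824 = 0.5591, θ = 33.99°; offset = 20.0·tan 33.99° = 13.487 m.
Σ offsets = 28.890 m.

28.9 m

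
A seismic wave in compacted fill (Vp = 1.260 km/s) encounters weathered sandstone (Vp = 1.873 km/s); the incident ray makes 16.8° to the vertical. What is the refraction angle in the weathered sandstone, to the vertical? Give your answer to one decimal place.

Snell's law: sin θ₂ = (V₂/V₁)·sin θ₁ = (1.873/1.260)·sin 16.8° = 0.4296.
θ₂ = arcsin 0.4296 = 25.45° from the normal.

25.4°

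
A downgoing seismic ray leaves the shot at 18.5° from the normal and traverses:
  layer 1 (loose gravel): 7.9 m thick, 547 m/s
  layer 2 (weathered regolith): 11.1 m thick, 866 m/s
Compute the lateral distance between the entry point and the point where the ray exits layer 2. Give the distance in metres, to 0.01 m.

Ray parameter p = sin 18.5° / 547 m/s = 5.8008e-04 s/m.
Layer 1: θ = 18.50°; offset = 7.9·tan 18.50° = 2.6433 m.
Layer 2: sin θ = p·866 = 0.5024 → θ = 30.16°; offset = 11.1·tan 30.16° = 6.4489 m.
Total horizontal offset = 9.0922 m.

9.09 m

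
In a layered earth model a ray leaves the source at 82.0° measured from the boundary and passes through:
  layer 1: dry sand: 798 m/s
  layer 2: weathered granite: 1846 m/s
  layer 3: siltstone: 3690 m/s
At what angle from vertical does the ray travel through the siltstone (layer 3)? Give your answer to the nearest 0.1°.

40.1°

From the normal: θ₁ = 90° − 82.0° = 8.0°.
Snell's law across each interface conserves sin θ / V, so sin θ_3 = V_3·sin θ₁/V₁.
sin θ_3 = 3690 × sin 8.0° / 798 = 0.6435.
θ_3 = 40.06° from the vertical.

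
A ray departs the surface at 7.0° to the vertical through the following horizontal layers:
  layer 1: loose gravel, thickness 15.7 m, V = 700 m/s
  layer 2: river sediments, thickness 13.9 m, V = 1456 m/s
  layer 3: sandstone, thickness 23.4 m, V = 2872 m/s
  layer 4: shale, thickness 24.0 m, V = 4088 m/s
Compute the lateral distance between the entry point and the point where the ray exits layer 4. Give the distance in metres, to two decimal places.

43.40 m

Apply Snell's law at each interface; in layer i the horizontal offset is hᵢ·tan θᵢ.
Layer 1: θ = 7.00°; offset = 15.7·tan 7.00° = 1.9277 m.
Layer 2: sin θ = 1456·sin 7.0°/700 = 0.2535, θ = 14.68°; offset = 13.9·tan 14.68° = 3.6425 m.
Layer 3: sin θ = 2872·sin 7.0°/700 = 0.5000, θ = 30.00°; offset = 23.4·tan 30.00° = 13.5104 m.
Layer 4: sin θ = 4088·sin 7.0°/700 = 0.7117, θ = 45.37°; offset = 24.0·tan 45.37° = 24.3161 m.
Σ offsets = 43.3967 m.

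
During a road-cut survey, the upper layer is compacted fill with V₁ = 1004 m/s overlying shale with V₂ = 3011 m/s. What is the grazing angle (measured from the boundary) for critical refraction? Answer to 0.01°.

Critical incidence: sin θ_c = V₁/V₂ = 1004/3011 = 0.3334.
θ_c = arcsin 0.3334 = 19.48°.
Measured from the interface: 90° − 19.48° = 70.52°.

70.52°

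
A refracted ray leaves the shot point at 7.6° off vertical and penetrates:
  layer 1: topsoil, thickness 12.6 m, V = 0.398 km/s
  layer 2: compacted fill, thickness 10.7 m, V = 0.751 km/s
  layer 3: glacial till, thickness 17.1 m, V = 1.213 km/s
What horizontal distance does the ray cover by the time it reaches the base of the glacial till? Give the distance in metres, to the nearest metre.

Ray parameter p = sin 7.6° / 0.398 km/s = 3.3230e-01 s/km.
Layer 1: θ = 7.60°; offset = 12.6·tan 7.60° = 1.681 m.
Layer 2: sin θ = p·0.751 = 0.2496 → θ = 14.45°; offset = 10.7·tan 14.45° = 2.758 m.
Layer 3: sin θ = p·1.213 = 0.4031 → θ = 23.77°; offset = 17.1·tan 23.77° = 7.532 m.
Σ offsets = 11.970 m.

12 m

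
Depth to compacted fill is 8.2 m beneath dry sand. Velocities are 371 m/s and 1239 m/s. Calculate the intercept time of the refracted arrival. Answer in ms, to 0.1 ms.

θ_c = arcsin(V₁/V₂) = arcsin(371/1239) = 17.42°; cos θ_c = 0.9541.
tᵢ = 2h·cos θ_c / V₁ = 2·8.2·0.9541 / 371 = 0.04218 s.

42.2 ms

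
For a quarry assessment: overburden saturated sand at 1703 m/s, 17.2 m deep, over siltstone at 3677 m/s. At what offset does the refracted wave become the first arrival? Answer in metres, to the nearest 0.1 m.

θ_c = arcsin(1703/3677) = 27.59°, so cos θ_c = 0.8863 and tᵢ = 2h cos θ_c/V₁ = 0.0179 s.
At crossover x/V₁ = x/V₂ + tᵢ ⇒ x = tᵢ/(1/V₁ − 1/V₂) = 0.01790/(5.8720e-04 − 2.7196e-04) = 56.79 m.

56.8 m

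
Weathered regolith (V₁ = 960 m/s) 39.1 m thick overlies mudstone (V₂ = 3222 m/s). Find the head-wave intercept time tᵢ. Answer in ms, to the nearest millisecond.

θ_c = arcsin(V₁/V₂) = arcsin(960/3222) = 17.33°; cos θ_c = 0.9546.
tᵢ = 2h·cos θ_c / V₁ = 2·39.1·0.9546 / 960 = 0.07776 s.

78 ms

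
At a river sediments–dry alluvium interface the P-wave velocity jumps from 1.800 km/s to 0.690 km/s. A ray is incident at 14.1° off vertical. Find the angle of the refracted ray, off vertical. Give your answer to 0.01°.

sin θ₁/V₁ = sin θ₂/V₂ ⇒ sin θ₂ = 0.690·sin 14.1°/1.800 = 0.690·0.2436/1.800 = 0.0934.
θ₂ = arcsin 0.0934 = 5.36° from the normal.

5.36°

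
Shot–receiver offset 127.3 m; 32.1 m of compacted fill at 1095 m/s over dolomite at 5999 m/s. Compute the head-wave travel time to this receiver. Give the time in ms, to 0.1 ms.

78.9 ms

t = x/V₂ + 2h·√(V₂²−V₁²)/(V₁V₂).
√(V₂²−V₁²) = √(5999²−1095²) = 5898.2 m/s; delay term = 2·32.1·5898.2/(1095·5999) = 0.05765 s.
t = 127.3/5999 + 0.05765 = 0.07887 s.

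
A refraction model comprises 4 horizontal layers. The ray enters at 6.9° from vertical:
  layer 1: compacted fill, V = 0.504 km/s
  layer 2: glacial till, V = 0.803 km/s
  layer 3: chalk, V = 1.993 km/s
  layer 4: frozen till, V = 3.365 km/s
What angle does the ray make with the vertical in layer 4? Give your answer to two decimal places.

53.33°

Snell's law across each interface conserves sin θ / V, so sin θ_4 = V_4·sin θ₁/V₁.
sin θ_4 = 3.365 × sin 6.9° / 0.504 = 0.8021.
θ_4 = arcsin 0.8021 = 53.33°.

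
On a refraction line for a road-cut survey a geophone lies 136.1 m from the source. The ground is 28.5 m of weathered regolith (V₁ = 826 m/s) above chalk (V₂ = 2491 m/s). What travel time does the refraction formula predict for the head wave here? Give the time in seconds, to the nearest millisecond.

θ_c = arcsin(V₁/V₂) = arcsin(826/2491) = 19.37°, cos θ_c = 0.9434.
Intercept time tᵢ = 2h cos θ_c / V₁ = 2·28.5·0.9434/826 = 0.06510 s.
t = x/V₂ + tᵢ = 136.1/2491 + 0.06510 = 0.11974 s.

0.120 s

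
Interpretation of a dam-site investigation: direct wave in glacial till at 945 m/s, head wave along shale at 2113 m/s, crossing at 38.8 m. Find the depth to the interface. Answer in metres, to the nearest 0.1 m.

h = (x_cross/2)·√((V₂−V₁)/(V₂+V₁)).
(V₂−V₁)/(V₂+V₁) = (2113−945)/(2113+945) = 0.3819; √ = 0.6180.
h = (38.8/2)·0.6180 = 11.99 m.

12.0 m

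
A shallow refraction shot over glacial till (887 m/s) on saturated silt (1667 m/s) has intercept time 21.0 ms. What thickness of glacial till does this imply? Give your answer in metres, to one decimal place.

11.0 m

θ_c = arcsin(887/1667) = 32.15°; cos θ_c = 0.8467.
tᵢ = 2h cos θ_c/V₁ ⇒ h = tᵢ·V₁/(2 cos θ_c) = 0.021·887/(2·0.8467) = 11.00 m.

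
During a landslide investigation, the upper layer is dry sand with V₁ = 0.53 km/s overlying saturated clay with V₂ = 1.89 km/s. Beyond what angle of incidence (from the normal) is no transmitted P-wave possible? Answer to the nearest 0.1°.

Critical incidence: sin θ_c = V₁/V₂ = 0.53/1.89 = 0.2804.
θ_c = arcsin 0.2804 = 16.29°.

16.3°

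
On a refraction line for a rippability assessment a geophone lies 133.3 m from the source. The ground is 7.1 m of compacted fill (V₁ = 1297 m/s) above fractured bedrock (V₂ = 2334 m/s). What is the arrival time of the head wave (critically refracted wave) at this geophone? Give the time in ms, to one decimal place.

66.2 ms

t = x/V₂ + 2h·√(V₂²−V₁²)/(V₁V₂).
√(V₂²−V₁²) = √(2334²−1297²) = 1940.5 m/s; delay term = 2·7.1·1940.5/(1297·2334) = 0.00910 s.
t = 133.3/2334 + 0.00910 = 0.06621 s.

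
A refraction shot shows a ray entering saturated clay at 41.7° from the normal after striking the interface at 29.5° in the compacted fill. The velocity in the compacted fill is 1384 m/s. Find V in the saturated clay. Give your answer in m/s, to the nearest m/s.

Snell's law: sin 29.5°/V₁ = sin 41.7°/V₂.
V₂ = V₁·sin 41.7°/sin 29.5° = 1384 × 1.3509 = 1869.69 m/s.

1870 m/s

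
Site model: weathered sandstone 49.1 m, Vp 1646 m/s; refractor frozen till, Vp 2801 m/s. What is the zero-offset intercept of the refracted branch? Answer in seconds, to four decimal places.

θ_c = arcsin(V₁/V₂) = arcsin(1646/2801) = 35.99°; cos θ_c = 0.8091.
tᵢ = 2h·cos θ_c / V₁ = 2·49.1·0.8091 / 1646 = 0.04827 s.

0.0483 s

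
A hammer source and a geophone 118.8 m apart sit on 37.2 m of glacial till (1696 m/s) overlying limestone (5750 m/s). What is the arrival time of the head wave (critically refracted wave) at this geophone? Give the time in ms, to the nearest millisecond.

63 ms

θ_c = arcsin(V₁/V₂) = arcsin(1696/5750) = 17.15°, cos θ_c = 0.9555.
Intercept time tᵢ = 2h cos θ_c / V₁ = 2·37.2·0.9555/1696 = 0.04192 s.
t = x/V₂ + tᵢ = 118.8/5750 + 0.04192 = 0.06258 s.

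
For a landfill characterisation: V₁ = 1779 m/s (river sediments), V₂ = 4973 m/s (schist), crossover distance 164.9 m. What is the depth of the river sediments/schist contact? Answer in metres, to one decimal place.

56.7 m

h = (x_cross/2)·√((V₂−V₁)/(V₂+V₁)).
(V₂−V₁)/(V₂+V₁) = (4973−1779)/(4973+1779) = 0.4730; √ = 0.6878.
h = (164.9/2)·0.6878 = 56.71 m.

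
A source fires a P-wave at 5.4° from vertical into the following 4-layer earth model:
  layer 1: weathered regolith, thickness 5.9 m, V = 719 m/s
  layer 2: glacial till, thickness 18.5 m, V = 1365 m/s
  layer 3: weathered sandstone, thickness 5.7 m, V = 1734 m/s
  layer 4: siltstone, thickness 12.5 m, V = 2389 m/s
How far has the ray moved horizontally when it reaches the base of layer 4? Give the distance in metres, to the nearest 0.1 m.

p = sin θ₁/V₁ = sin 5.4°/719 = 1.3089e-04 s/m is conserved through the stack.
Layer 1: θ = 5.40°; offset = 5.9·tan 5.40° = 0.558 m.
Layer 2: sin θ = p·1365 = 0.1787 → θ = 10.29°; offset = 18.5·tan 10.29° = 3.359 m.
Layer 3: sin θ = p·1734 = 0.2270 → θ = 13.12°; offset = 5.7·tan 13.12° = 1.328 m.
Layer 4: sin θ = p·2389 = 0.3127 → θ = 18.22°; offset = 12.5·tan 18.22° = 4.115 m.
Summing the layer offsets gives 9.360 m.

9.4 m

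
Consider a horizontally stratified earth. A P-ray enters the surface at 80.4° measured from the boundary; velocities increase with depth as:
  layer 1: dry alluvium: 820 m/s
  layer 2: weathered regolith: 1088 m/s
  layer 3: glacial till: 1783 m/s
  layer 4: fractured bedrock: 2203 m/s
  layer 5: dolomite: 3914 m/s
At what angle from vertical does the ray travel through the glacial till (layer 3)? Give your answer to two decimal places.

21.26°

From the normal: θ₁ = 90° − 80.4° = 9.6°.
Ray parameter p = sin 9.6° / 820 = 2.0338e-04 s/m.
sin θ_3 = p·V_3 = 2.0338e-04 × 1783 = 0.3626.
θ_3 = arcsin 0.3626 = 21.26°.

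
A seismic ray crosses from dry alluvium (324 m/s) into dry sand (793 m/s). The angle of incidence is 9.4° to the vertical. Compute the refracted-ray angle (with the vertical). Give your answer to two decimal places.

Snell's law: sin θ₂ = (V₂/V₁)·sin θ₁ = (793/324)·sin 9.4° = 0.3997.
θ₂ = sin⁻¹(0.3997) = 23.56° (from vertical).

23.56°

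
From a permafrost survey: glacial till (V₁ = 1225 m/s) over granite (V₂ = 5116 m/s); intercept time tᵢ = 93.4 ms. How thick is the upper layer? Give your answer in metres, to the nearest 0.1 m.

θ_c = arcsin(1225/5116) = 13.85°; cos θ_c = 0.9709.
tᵢ = 2h cos θ_c/V₁ ⇒ h = tᵢ·V₁/(2 cos θ_c) = 0.0934·1225/(2·0.9709) = 58.92 m.

58.9 m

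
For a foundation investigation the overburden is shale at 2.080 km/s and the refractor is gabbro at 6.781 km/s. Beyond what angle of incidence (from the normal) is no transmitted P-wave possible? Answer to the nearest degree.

18°

At critical incidence the refracted ray runs along the interface (θ₂ = 90°), so sin θ_c = V₁/V₂.
θ_c = arcsin(2.080/6.781) = arcsin 0.3067 = 17.86°.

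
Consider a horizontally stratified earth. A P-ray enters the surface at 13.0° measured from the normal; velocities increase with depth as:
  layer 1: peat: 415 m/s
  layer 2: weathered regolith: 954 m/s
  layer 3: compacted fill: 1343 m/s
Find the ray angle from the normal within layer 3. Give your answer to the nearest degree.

Snell's law across each interface conserves sin θ / V, so sin θ_3 = V_3·sin θ₁/V₁.
sin θ_3 = 1343 × sin 13.0° / 415 = 0.7280.
θ_3 = 46.72° from the vertical.

47°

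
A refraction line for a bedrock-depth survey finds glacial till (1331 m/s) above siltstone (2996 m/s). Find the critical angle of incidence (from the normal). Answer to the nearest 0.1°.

Critical incidence: sin θ_c = V₁/V₂ = 1331/2996 = 0.4443.
θ_c = arcsin 0.4443 = 26.38°.

26.4°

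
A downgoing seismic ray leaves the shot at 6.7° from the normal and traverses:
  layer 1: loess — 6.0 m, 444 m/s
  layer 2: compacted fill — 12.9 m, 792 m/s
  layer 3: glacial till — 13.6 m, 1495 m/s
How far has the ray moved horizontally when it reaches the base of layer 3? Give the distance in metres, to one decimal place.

Apply Snell's law at each interface; in layer i the horizontal offset is hᵢ·tan θᵢ.
Layer 1: θ = 6.70°; offset = 6.0·tan 6.70° = 0.705 m.
Layer 2: sin θ = 792·sin 6.7°/444 = 0.2081, θ = 12.01°; offset = 12.9·tan 12.01° = 2.745 m.
Layer 3: sin θ = 1495·sin 6.7°/444 = 0.3928, θ = 23.13°; offset = 13.6·tan 23.13° = 5.810 m.
Σ offsets = 9.259 m.

9.3 m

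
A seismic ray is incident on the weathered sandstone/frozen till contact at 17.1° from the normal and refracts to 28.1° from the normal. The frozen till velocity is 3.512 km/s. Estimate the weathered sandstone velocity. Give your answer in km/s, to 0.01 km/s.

Snell's law: sin 17.1°/V₁ = sin 28.1°/V₂.
V₁ = V₂·sin 17.1°/sin 28.1° = 3.512 × 0.6243 = 2.19 km/s.

2.19 km/s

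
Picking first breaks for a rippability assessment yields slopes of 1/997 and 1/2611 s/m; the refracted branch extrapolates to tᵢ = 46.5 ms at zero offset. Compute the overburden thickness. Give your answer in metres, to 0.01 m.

h = tᵢ·V₁·V₂ / (2·√(V₂²−V₁²)).
√(V₂²−V₁²) = √(2611² − 997²) = 2413.2 m/s.
h = 0.0465 s × 997 × 2611 / (2 × 2413.2) = 25.08 m.

25.08 m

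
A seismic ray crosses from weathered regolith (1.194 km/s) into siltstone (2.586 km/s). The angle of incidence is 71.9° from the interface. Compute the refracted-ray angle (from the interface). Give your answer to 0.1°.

Convert to the normal: θ₁ = 90° − 71.9° = 18.1°.
Snell's law: sin θ₂ = (V₂/V₁)·sin θ₁ = (2.586/1.194)·sin 18.1° = 0.6729.
θ₂ = arcsin 0.6729 = 42.29° from the normal.
From the interface: 90° − 42.29° = 47.71°.

47.7°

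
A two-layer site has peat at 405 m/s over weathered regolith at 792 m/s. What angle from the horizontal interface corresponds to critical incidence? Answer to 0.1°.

Critical incidence: sin θ_c = V₁/V₂ = 405/792 = 0.5114.
θ_c = arcsin 0.5114 = 30.75°.
Measured from the interface: 90° − 30.75° = 59.25°.

59.2°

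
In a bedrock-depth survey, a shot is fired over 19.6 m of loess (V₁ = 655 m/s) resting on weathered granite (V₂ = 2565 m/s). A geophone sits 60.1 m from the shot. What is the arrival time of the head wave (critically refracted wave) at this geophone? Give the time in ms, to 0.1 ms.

t = x/V₂ + 2h·√(V₂²−V₁²)/(V₁V₂).
√(V₂²−V₁²) = √(2565²−655²) = 2480.0 m/s; delay term = 2·19.6·2480.0/(655·2565) = 0.05786 s.
t = 60.1/2565 + 0.05786 = 0.08129 s.

81.3 ms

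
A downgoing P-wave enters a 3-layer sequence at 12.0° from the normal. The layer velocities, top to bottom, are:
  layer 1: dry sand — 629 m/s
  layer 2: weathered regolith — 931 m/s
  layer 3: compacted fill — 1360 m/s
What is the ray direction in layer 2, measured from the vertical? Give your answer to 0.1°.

Ray parameter p = sin 12.0° / 629 = 3.3054e-04 s/m.
sin θ_2 = p·V_2 = 3.3054e-04 × 931 = 0.3077.
θ_2 = 17.92° from the vertical.

17.9°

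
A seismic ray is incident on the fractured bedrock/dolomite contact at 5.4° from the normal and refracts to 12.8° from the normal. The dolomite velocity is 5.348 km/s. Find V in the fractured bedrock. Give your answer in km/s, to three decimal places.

Snell's law: sin 5.4°/V₁ = sin 12.8°/V₂.
V₁ = V₂·sin 5.4°/sin 12.8° = 5.348 × 0.4248 = 2.272 km/s.

2.272 km/s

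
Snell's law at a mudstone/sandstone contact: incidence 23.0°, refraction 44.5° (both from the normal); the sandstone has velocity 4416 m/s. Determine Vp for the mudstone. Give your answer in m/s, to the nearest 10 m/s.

sin 23.0° = 0.3907; sin 44.5° = 0.7009.
V₁ = V₂·(sin θ₁/sin θ₂) = 4416·(0.3907/0.7009) = 2461.76 m/s.

2460 m/s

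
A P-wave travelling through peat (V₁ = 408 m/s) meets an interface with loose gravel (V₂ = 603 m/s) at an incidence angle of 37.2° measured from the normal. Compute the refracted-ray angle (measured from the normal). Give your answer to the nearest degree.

Snell's law: sin θ₂ = (V₂/V₁)·sin θ₁ = (603/408)·sin 37.2° = 0.8936.
θ₂ = arcsin 0.8936 = 63.32° from the normal.

63°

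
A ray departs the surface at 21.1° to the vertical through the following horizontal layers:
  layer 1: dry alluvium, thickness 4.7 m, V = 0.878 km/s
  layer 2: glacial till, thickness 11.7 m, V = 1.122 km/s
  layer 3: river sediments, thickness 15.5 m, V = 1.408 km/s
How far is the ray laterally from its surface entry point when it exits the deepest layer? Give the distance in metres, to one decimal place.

18.8 m

Apply Snell's law at each interface; in layer i the horizontal offset is hᵢ·tan θᵢ.
Layer 1: θ = 21.10°; offset = 4.7·tan 21.10° = 1.814 m.
Layer 2: sin θ = 1.122·sin 21.1°/0.878 = 0.4600, θ = 27.39°; offset = 11.7·tan 27.39° = 6.062 m.
Layer 3: sin θ = 1.408·sin 21.1°/0.878 = 0.5773, θ = 35.26°; offset = 15.5·tan 35.26° = 10.959 m.
Summing the layer offsets gives 18.835 m.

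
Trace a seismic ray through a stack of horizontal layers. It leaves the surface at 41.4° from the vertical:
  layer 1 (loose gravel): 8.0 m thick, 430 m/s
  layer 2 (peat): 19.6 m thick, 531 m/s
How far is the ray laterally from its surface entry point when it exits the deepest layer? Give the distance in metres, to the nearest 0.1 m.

34.8 m

p = sin θ₁/V₁ = sin 41.4°/430 = 1.5379e-03 s/m is conserved through the stack.
Layer 1: θ = 41.40°; offset = 8.0·tan 41.40° = 7.053 m.
Layer 2: sin θ = p·531 = 0.8166 → θ = 54.75°; offset = 19.6·tan 54.75° = 27.734 m.
Σ offsets = 34.786 m.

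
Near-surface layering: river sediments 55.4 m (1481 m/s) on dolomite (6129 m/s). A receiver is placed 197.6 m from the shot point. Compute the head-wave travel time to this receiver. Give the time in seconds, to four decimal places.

θ_c = arcsin(V₁/V₂) = arcsin(1481/6129) = 13.98°, cos θ_c = 0.9704.
Intercept time tᵢ = 2h cos θ_c / V₁ = 2·55.4·0.9704/1481 = 0.07260 s.
t = x/V₂ + tᵢ = 197.6/6129 + 0.07260 = 0.10484 s.

0.1048 s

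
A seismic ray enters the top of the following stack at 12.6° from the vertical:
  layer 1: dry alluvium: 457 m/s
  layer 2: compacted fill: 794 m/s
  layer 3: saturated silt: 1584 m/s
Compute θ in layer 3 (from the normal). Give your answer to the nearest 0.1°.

Ray parameter p = sin 12.6° / 457 = 4.7734e-04 s/m.
sin θ_3 = p·V_3 = 4.7734e-04 × 1584 = 0.7561.
θ_3 = 49.12° from the vertical.

49.1°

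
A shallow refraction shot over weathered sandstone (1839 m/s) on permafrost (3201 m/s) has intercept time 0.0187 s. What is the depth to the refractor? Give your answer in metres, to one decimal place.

21.0 m

θ_c = arcsin(1839/3201) = 35.07°; cos θ_c = 0.8185.
tᵢ = 2h cos θ_c/V₁ ⇒ h = tᵢ·V₁/(2 cos θ_c) = 0.0187·1839/(2·0.8185) = 21.01 m.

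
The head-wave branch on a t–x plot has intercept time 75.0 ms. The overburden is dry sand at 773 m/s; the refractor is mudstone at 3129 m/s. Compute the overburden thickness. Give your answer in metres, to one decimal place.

29.9 m

θ_c = arcsin(773/3129) = 14.30°; cos θ_c = 0.9690.
tᵢ = 2h cos θ_c/V₁ ⇒ h = tᵢ·V₁/(2 cos θ_c) = 0.075·773/(2·0.9690) = 29.91 m.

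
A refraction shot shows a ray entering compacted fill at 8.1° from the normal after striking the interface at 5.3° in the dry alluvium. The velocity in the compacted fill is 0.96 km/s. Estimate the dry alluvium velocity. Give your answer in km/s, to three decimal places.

sin 5.3° = 0.0924; sin 8.1° = 0.1409.
V₁ = V₂·(sin θ₁/sin θ₂) = 0.96·(0.0924/0.1409) = 0.629 km/s.

0.629 km/s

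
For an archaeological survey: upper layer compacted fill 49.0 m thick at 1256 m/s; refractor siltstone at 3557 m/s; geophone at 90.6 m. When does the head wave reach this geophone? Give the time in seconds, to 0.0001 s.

θ_c = arcsin(V₁/V₂) = arcsin(1256/3557) = 20.68°, cos θ_c = 0.9356.
Intercept time tᵢ = 2h cos θ_c / V₁ = 2·49.0·0.9356/1256 = 0.07300 s.
t = x/V₂ + tᵢ = 90.6/3557 + 0.07300 = 0.09847 s.

0.0985 s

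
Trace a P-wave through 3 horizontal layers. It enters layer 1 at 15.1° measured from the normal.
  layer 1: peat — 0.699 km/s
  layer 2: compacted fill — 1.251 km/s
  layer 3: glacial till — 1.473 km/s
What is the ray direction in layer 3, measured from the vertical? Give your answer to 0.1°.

33.3°

Ray parameter p = sin 15.1° / 0.699 = 3.7268e-01 s/km.
sin θ_3 = p·V_3 = 3.7268e-01 × 1.473 = 0.5490.
θ_3 = 33.30° from the vertical.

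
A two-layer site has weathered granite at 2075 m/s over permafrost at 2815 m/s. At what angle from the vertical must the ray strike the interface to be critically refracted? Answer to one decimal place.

47.5°

Critical incidence: sin θ_c = V₁/V₂ = 2075/2815 = 0.7371.
θ_c = arcsin 0.7371 = 47.49°.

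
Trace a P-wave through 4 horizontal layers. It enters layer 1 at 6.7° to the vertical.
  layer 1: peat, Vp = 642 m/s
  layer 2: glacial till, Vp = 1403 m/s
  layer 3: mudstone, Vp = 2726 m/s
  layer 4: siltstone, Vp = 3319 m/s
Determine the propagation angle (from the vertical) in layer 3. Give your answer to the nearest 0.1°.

Snell's law across each interface conserves sin θ / V, so sin θ_3 = V_3·sin θ₁/V₁.
sin θ_3 = 2726 × sin 6.7° / 642 = 0.4954.
θ_3 = arcsin 0.4954 = 29.70°.

29.7°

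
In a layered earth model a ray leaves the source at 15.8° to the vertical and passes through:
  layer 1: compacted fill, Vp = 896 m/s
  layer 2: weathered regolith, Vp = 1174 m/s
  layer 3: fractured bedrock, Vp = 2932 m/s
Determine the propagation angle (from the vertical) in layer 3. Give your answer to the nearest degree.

Snell's law across each interface conserves sin θ / V, so sin θ_3 = V_3·sin θ₁/V₁.
sin θ_3 = 2932 × sin 15.8° / 896 = 0.8910.
θ_3 = arcsin 0.8910 = 63.00°.

63°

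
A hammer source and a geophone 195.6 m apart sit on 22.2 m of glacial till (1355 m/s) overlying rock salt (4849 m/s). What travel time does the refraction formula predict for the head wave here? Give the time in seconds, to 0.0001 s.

θ_c = arcsin(V₁/V₂) = arcsin(1355/4849) = 16.23°, cos θ_c = 0.9602.
Intercept time tᵢ = 2h cos θ_c / V₁ = 2·22.2·0.9602/1355 = 0.03146 s.
t = x/V₂ + tᵢ = 195.6/4849 + 0.03146 = 0.07180 s.

0.0718 s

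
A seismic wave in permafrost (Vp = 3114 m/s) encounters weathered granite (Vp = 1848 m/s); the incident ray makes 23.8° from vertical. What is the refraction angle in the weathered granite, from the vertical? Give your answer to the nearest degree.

14°

Snell's law: sin θ₂ = (V₂/V₁)·sin θ₁ = (1848/3114)·sin 23.8° = 0.2395.
θ₂ = sin⁻¹(0.2395) = 13.86° (from vertical).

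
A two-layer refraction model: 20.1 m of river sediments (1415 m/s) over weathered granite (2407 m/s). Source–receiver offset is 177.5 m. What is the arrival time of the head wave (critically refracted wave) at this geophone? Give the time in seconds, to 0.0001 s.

0.0967 s

t = x/V₂ + 2h·√(V₂²−V₁²)/(V₁V₂).
√(V₂²−V₁²) = √(2407²−1415²) = 1947.2 m/s; delay term = 2·20.1·1947.2/(1415·2407) = 0.02298 s.
t = 177.5/2407 + 0.02298 = 0.09673 s.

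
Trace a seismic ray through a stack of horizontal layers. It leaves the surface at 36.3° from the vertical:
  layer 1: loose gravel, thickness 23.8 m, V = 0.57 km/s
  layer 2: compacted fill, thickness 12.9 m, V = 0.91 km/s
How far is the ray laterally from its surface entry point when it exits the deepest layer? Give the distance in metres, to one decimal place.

54.8 m

Apply Snell's law at each interface; in layer i the horizontal offset is hᵢ·tan θᵢ.
Layer 1: θ = 36.30°; offset = 23.8·tan 36.30° = 17.483 m.
Layer 2: sin θ = 0.91·sin 36.3°/0.57 = 0.9451, θ = 70.93°; offset = 12.9·tan 70.93° = 37.325 m.
Σ offsets = 54.808 m.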